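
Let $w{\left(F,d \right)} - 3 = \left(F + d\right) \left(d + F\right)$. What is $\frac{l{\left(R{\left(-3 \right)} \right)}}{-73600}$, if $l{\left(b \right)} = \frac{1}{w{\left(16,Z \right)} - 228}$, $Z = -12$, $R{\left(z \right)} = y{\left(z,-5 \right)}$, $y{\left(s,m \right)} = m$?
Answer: $\frac{1}{15382400} \approx 6.5009 \cdot 10^{-8}$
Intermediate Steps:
$R{\left(z \right)} = -5$
$w{\left(F,d \right)} = 3 + \left(F + d\right)^{2}$ ($w{\left(F,d \right)} = 3 + \left(F + d\right) \left(d + F\right) = 3 + \left(F + d\right) \left(F + d\right) = 3 + \left(F + d\right)^{2}$)
$l{\left(b \right)} = - \frac{1}{209}$ ($l{\left(b \right)} = \frac{1}{\left(3 + \left(16 - 12\right)^{2}\right) - 228} = \frac{1}{\left(3 + 4^{2}\right) - 228} = \frac{1}{\left(3 + 16\right) - 228} = \frac{1}{19 - 228} = \frac{1}{-209} = - \frac{1}{209}$)
$\frac{l{\left(R{\left(-3 \right)} \right)}}{-73600} = - \frac{1}{209 \left(-73600\right)} = \left(- \frac{1}{209}\right) \left(- \frac{1}{73600}\right) = \frac{1}{15382400}$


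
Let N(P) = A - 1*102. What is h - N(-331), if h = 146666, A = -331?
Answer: 147099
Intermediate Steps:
N(P) = -433 (N(P) = -331 - 1*102 = -331 - 102 = -433)
h - N(-331) = 146666 - 1*(-433) = 146666 + 433 = 147099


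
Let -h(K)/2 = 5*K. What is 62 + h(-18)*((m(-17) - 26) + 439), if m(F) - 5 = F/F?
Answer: 75482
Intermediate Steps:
m(F) = 6 (m(F) = 5 + F/F = 5 + 1 = 6)
h(K) = -10*K
62 + h(-18)*((m(-17) - 26) + 439) = 62 + (-10*(-18))*((6 - 26) + 439) = 62 + 180*(-20 + 439) = 62 + 180*419 = 62 + 75420 = 75482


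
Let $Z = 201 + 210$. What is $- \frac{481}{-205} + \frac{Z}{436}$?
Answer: $\frac{293971}{89380} \approx 3.289$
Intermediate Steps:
$Z = 411$
$- \frac{481}{-205} + \frac{Z}{436} = - \frac{481}{-205} + \frac{411}{436} = \left(-481\right) \left(- \frac{1}{205}\right) + 411 \cdot \frac{1}{436} = \frac{481}{205} + \frac{411}{436} = \frac{293971}{89380}$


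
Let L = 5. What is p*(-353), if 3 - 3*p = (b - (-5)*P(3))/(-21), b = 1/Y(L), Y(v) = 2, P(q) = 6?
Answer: -66011/126 ≈ -523.90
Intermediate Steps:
b = ½ (b = 1/2 = ½ ≈ 0.50000)
p = 187/126 (p = 1 - (½ - (-5)*6)/(3*(-21)) = 1 - (½ - 1*(-30))*(-1)/(3*21) = 1 - (½ + 30)*(-1)/(3*21) = 1 - 61*(-1)/(6*21) = 1 - ⅓*(-61/42) = 1 + 61/126 = 187/126 ≈ 1.4841)
p*(-353) = (187/126)*(-353) = -66011/126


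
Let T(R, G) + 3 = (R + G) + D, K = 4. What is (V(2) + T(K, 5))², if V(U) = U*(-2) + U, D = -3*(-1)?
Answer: 49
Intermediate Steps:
D = 3
T(R, G) = G + R (T(R, G) = -3 + ((R + G) + 3) = -3 + ((G + R) + 3) = -3 + (3 + G + R) = G + R)
V(U) = -U (V(U) = -2*U + U = -U)
(V(2) + T(K, 5))² = (-1*2 + (5 + 4))² = (-2 + 9)² = 7² = 49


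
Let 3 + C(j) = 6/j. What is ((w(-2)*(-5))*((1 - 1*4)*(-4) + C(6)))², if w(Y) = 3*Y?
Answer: 90000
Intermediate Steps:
C(j) = -3 + 6/j
((w(-2)*(-5))*((1 - 1*4)*(-4) + C(6)))² = (((3*(-2))*(-5))*((1 - 1*4)*(-4) + (-3 + 6/6)))² = ((-6*(-5))*((1 - 4)*(-4) + (-3 + 6*(⅙))))² = (30*(-3*(-4) + (-3 + 1)))² = (30*(12 - 2))² = (30*10)² = 300² = 90000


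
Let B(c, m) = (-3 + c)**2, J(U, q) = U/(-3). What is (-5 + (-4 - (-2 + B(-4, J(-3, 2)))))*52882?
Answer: -2961392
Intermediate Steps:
J(U, q) = -U/3 (J(U, q) = U*(-1/3) = -U/3)
(-5 + (-4 - (-2 + B(-4, J(-3, 2)))))*52882 = (-5 + (-4 - (-2 + (-3 - 4)**2)))*52882 = (-5 + (-4 - (-2 + (-7)**2)))*52882 = (-5 + (-4 - (-2 + 49)))*52882 = (-5 + (-4 - 1*47))*52882 = (-5 + (-4 - 47))*52882 = (-5 - 51)*52882 = -56*52882 = -2961392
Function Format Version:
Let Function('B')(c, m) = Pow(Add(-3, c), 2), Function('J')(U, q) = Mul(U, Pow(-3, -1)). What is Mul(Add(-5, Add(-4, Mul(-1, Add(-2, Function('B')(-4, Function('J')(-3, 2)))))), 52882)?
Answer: -2961392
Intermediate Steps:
Function('J')(U, q) = Mul(Rational(-1, 3), U) (Function('J')(U, q) = Mul(U, Rational(-1, 3)) = Mul(Rational(-1, 3), U))
Mul(Add(-5, Add(-4, Mul(-1, Add(-2, Function('B')(-4, Function('J')(-3, 2)))))), 52882) = Mul(Add(-5, Add(-4, Mul(-1, Add(-2, Pow(Add(-3, -4), 2))))), 52882) = Mul(Add(-5, Add(-4, Mul(-1, Add(-2, Pow(-7, 2))))), 52882) = Mul(Add(-5, Add(-4, Mul(-1, Add(-2, 49)))), 52882) = Mul(Add(-5, Add(-4, Mul(-1, 47))), 52882) = Mul(Add(-5, Add(-4, -47)), 52882) = Mul(Add(-5, -51), 52882) = Mul(-56, 52882) = -2961392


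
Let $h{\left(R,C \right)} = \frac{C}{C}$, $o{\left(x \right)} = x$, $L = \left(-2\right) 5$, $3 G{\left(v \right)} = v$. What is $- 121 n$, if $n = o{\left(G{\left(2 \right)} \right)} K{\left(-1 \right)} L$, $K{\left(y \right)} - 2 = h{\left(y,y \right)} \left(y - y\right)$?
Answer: $\frac{4840}{3} \approx 1613.3$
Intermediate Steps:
$G{\left(v \right)} = \frac{v}{3}$
$L = -10$
$h{\left(R,C \right)} = 1$
$K{\left(y \right)} = 2$ ($K{\left(y \right)} = 2 + 1 \left(y - y\right) = 2 + 1 \cdot 0 = 2 + 0 = 2$)
$n = - \frac{40}{3}$ ($n = \frac{1}{3} \cdot 2 \cdot 2 \left(-10\right) = \frac{2}{3} \cdot 2 \left(-10\right) = \frac{4}{3} \left(-10\right) = - \frac{40}{3} \approx -13.333$)
$- 121 n = \left(-121\right) \left(- \frac{40}{3}\right) = \frac{4840}{3}$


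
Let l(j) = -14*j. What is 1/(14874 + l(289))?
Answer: 1/10828 ≈ 9.2353e-5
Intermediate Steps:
1/(14874 + l(289)) = 1/(14874 - 14*289) = 1/(14874 - 4046) = 1/10828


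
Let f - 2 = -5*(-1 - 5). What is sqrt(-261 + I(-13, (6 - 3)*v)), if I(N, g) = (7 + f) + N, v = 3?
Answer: I*sqrt(235) ≈ 15.33*I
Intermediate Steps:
f = 32 (f = 2 - 5*(-1 - 5) = 2 - 5*(-6) = 2 + 30 = 32)
I(N, g) = 39 + N (I(N, g) = (7 + 32) + N = 39 + N)
sqrt(-261 + I(-13, (6 - 3)*v)) = sqrt(-261 + (39 - 13)) = sqrt(-261 + 26) = sqrt(-235) = I*sqrt(235)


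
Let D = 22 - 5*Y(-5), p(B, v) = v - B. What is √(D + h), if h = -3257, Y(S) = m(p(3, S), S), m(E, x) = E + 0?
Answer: 3*I*√355 ≈ 56.524*I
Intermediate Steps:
m(E, x) = E
Y(S) = -3 + S (Y(S) = S - 1*3 = S - 3 = -3 + S)
D = 62 (D = 22 - 5*(-3 - 5) = 22 - 5*(-8) = 22 + 40 = 62)
√(D + h) = √(62 - 3257) = √(-3195) = 3*I*√355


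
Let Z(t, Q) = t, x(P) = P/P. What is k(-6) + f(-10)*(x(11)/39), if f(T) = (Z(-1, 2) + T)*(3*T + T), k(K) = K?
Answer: 206/39 ≈ 5.2821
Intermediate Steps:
x(P) = 1
f(T) = 4*T*(-1 + T) (f(T) = (-1 + T)*(3*T + T) = (-1 + T)*(4*T) = 4*T*(-1 + T))
k(-6) + f(-10)*(x(11)/39) = -6 + (4*(-10)*(-1 - 10))*(1/39) = -6 + (4*(-10)*(-11))*(1*(1/39)) = -6 + 440*(1/39) = -6 + 440/39 = 206/39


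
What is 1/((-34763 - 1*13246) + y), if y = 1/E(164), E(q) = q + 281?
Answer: -445/21364004 ≈ -2.0829e-5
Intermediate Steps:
E(q) = 281 + q
y = 1/445 (y = 1/(281 + 164) = 1/445 ≈ 0.0022472)
1/((-34763 - 1*13246) + y) = 1/((-34763 - 1*13246) + 1/445) = 1/((-34763 - 13246) + 1/445) = 1/(-48009 + 1/445) = 1/(-21364004/445) = -445/21364004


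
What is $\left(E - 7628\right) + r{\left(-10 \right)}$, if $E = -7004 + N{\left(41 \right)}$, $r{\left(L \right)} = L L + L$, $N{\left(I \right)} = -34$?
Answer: $-14576$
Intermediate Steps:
$r{\left(L \right)} = L + L^{2}$ ($r{\left(L \right)} = L^{2} + L = L + L^{2}$)
$E = -7038$ ($E = -7004 - 34 = -7038$)
$\left(E - 7628\right) + r{\left(-10 \right)} = \left(-7038 - 7628\right) - 10 \left(1 - 10\right) = \left(-7038 - 7628\right) - -90 = -14666 + 90 = -14576$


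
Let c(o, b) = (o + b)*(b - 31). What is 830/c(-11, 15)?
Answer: -415/32 ≈ -12.969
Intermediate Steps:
c(o, b) = (-31 + b)*(b + o) (c(o, b) = (b + o)*(-31 + b) = (-31 + b)*(b + o))
830/c(-11, 15) = 830/(15² - 31*15 - 31*(-11) + 15*(-11)) = 830/(225 - 465 + 341 - 165) = 830/(-64) = 830*(-1/64) = -415/32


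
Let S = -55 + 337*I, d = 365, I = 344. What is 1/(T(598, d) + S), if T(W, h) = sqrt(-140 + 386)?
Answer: 115873/13426551883 - sqrt(246)/13426551883 ≈ 8.6290e-6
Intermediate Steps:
T(W, h) = sqrt(246)
S = 115873 (S = -55 + 337*344 = -55 + 115928 = 115873)
1/(T(598, d) + S) = 1/(sqrt(246) + 115873) = 1/(115873 + sqrt(246))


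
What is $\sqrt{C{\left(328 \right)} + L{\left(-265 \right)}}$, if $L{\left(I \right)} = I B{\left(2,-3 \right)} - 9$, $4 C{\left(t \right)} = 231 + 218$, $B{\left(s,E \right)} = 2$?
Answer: $\frac{i \sqrt{1707}}{2} \approx 20.658 i$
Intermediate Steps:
$C{\left(t \right)} = \frac{449}{4}$ ($C{\left(t \right)} = \frac{231 + 218}{4} = \frac{1}{4} \cdot 449 = \frac{449}{4}$)
$L{\left(I \right)} = -9 + 2 I$ ($L{\left(I \right)} = I 2 - 9 = 2 I - 9 = -9 + 2 I$)
$\sqrt{C{\left(328 \right)} + L{\left(-265 \right)}} = \sqrt{\frac{449}{4} + \left(-9 + 2 \left(-265\right)\right)} = \sqrt{\frac{449}{4} - 539} = \sqrt{- \frac{1707}{4}} = \frac{i \sqrt{1707}}{2}$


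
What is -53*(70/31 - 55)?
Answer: 86655/31 ≈ 2795.3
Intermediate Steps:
-53*(70/31 - 55) = -53*(-1635/31) = 86655/31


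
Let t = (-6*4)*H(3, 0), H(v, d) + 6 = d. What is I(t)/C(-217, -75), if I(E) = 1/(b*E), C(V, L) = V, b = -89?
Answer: 1/2781072 ≈ 3.5957e-7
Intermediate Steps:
H(v, d) = -6 + d
t = 144 (t = (-6*4)*(-6 + 0) = -24*(-6) = 144)
I(E) = -1/(89*E) (I(E) = 1/((-89)*E) = -1/(89*E))
I(t)/C(-217, -75) = -1/89/144/(-217) = -1/89*1/144*(-1/217) = -1/12816*(-1/217) = 1/2781072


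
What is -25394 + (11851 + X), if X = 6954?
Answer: -6589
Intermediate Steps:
-25394 + (11851 + X) = -25394 + (11851 + 6954) = -25394 + 18805 = -6589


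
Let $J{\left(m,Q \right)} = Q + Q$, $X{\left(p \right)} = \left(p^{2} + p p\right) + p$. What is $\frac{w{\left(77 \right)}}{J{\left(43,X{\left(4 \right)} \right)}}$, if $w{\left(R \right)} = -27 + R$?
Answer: $\frac{25}{36} \approx 0.69444$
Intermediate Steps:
$X{\left(p \right)} = p + 2 p^{2}$ ($X{\left(p \right)} = \left(p^{2} + p^{2}\right) + p = 2 p^{2} + p = p + 2 p^{2}$)
$J{\left(m,Q \right)} = 2 Q$
$\frac{w{\left(77 \right)}}{J{\left(43,X{\left(4 \right)} \right)}} = \frac{-27 + 77}{2 \cdot 4 \left(1 + 2 \cdot 4\right)} = \frac{50}{2 \cdot 4 \left(1 + 8\right)} = \frac{50}{2 \cdot 4 \cdot 9} = \frac{50}{2 \cdot 36} = \frac{50}{72} = 50 \cdot \frac{1}{72} = \frac{25}{36}$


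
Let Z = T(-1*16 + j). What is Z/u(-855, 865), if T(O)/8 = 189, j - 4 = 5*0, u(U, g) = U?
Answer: -168/95 ≈ -1.7684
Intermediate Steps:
j = 4 (j = 4 + 5*0 = 4 + 0 = 4)
T(O) = 1512 (T(O) = 8*189 = 1512)
Z = 1512
Z/u(-855, 865) = 1512/(-855) = 1512*(-1/855) = -168/95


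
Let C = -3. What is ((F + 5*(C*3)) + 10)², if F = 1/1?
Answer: 1156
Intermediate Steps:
F = 1
((F + 5*(C*3)) + 10)² = ((1 + 5*(-3*3)) + 10)² = ((1 + 5*(-9)) + 10)² = ((1 - 45) + 10)² = (-44 + 10)² = (-34)² = 1156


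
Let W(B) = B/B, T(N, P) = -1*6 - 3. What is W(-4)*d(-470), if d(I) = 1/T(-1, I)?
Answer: -⅑ ≈ -0.11111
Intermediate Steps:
T(N, P) = -9 (T(N, P) = -6 - 3 = -9)
W(B) = 1
d(I) = -⅑ (d(I) = 1/(-9) = -⅑)
W(-4)*d(-470) = 1*(-⅑) = -⅑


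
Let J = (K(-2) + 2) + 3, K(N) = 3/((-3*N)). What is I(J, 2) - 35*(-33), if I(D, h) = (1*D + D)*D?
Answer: 2431/2 ≈ 1215.5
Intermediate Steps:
K(N) = -1/N (K(N) = 3*(-1/(3*N)) = -1/N)
J = 11/2 (J = (-1/(-2) + 2) + 3 = (-1*(-1/2) + 2) + 3 = (1/2 + 2) + 3 = 5/2 + 3 = 11/2 ≈ 5.5000)
I(D, h) = 2*D**2 (I(D, h) = (D + D)*D = (2*D)*D = 2*D**2)
I(J, 2) - 35*(-33) = 2*(11/2)**2 - 35*(-33) = 2*(121/4) + 1155 = 121/2 + 1155 = 2431/2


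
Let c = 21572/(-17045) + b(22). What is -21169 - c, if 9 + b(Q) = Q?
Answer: -361025618/17045 ≈ -21181.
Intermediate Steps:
b(Q) = -9 + Q
c = 200013/17045 (c = 21572/(-17045) + (-9 + 22) = 21572*(-1/17045) + 13 = -21572/17045 + 13 = 200013/17045 ≈ 11.734)
-21169 - c = -21169 - 1*200013/17045 = -21169 - 200013/17045 = -361025618/17045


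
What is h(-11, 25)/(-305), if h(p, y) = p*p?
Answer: -121/305 ≈ -0.39672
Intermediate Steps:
h(p, y) = p²
h(-11, 25)/(-305) = (-11)²/(-305) = 121*(-1/305) = -121/305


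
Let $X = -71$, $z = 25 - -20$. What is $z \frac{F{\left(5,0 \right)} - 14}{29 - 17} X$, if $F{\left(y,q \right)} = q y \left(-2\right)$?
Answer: $\frac{7455}{2} \approx 3727.5$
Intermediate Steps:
$F{\left(y,q \right)} = - 2 q y$
$z = 45$ ($z = 25 + 20 = 45$)
$z \frac{F{\left(5,0 \right)} - 14}{29 - 17} X = 45 \frac{\left(-2\right) 0 \cdot 5 - 14}{29 - 17} \left(-71\right) = 45 \frac{0 - 14}{12} \left(-71\right) = 45 \left(\left(-14\right) \frac{1}{12}\right) \left(-71\right) = 45 \left(- \frac{7}{6}\right) \left(-71\right) = \left(- \frac{105}{2}\right) \left(-71\right) = \frac{7455}{2}$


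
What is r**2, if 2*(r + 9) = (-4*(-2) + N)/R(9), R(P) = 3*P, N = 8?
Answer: 55225/729 ≈ 75.754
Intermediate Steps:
r = -235/27 (r = -9 + ((-4*(-2) + 8)/((3*9)))/2 = -9 + ((8 + 8)/27)/2 = -9 + (16*(1/27))/2 = -9 + (1/2)*(16/27) = -9 + 8/27 = -235/27 ≈ -8.7037)
r**2 = (-235/27)**2 = 55225/729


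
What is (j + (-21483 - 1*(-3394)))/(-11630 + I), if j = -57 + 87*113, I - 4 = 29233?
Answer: -8315/17607 ≈ -0.47226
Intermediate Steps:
I = 29237 (I = 4 + 29233 = 29237)
j = 9774 (j = -57 + 9831 = 9774)
(j + (-21483 - 1*(-3394)))/(-11630 + I) = (9774 + (-21483 - 1*(-3394)))/(-11630 + 29237) = (9774 + (-21483 + 3394))/17607 = (9774 - 18089)*(1/17607) = -8315*1/17607 = -8315/17607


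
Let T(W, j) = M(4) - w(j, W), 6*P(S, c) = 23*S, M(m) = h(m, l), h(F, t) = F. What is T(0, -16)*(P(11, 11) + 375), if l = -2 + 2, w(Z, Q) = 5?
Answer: -2503/6 ≈ -417.17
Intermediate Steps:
l = 0
M(m) = m
P(S, c) = 23*S/6 (P(S, c) = (23*S)/6 = 23*S/6)
T(W, j) = -1 (T(W, j) = 4 - 1*5 = 4 - 5 = -1)
T(0, -16)*(P(11, 11) + 375) = -((23/6)*11 + 375) = -(253/6 + 375) = -1*2503/6 = -2503/6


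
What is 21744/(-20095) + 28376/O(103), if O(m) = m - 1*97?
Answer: 285042628/60285 ≈ 4728.3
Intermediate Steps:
O(m) = -97 + m (O(m) = m - 97 = -97 + m)
21744/(-20095) + 28376/O(103) = 21744/(-20095) + 28376/(-97 + 103) = 21744*(-1/20095) + 28376/6 = -21744/20095 + 28376*(⅙) = -21744/20095 + 14188/3 = 285042628/60285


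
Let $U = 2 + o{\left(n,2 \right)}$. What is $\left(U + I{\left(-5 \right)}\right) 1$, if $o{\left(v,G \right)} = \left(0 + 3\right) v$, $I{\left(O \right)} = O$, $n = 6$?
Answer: $15$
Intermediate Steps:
$o{\left(v,G \right)} = 3 v$
$U = 20$ ($U = 2 + 3 \cdot 6 = 2 + 18 = 20$)
$\left(U + I{\left(-5 \right)}\right) 1 = \left(20 - 5\right) 1 = 15 \cdot 1 = 15$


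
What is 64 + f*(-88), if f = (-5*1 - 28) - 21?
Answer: 4816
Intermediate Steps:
f = -54 (f = (-5 - 28) - 21 = -33 - 21 = -54)
64 + f*(-88) = 64 - 54*(-88) = 64 + 4752 = 4816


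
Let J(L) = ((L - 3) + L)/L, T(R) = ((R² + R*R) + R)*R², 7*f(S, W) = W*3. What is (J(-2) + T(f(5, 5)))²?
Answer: 71052634249/23059204 ≈ 3081.3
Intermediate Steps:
f(S, W) = 3*W/7 (f(S, W) = (W*3)/7 = (3*W)/7 = 3*W/7)
T(R) = R²*(R + 2*R²) (T(R) = ((R² + R²) + R)*R² = (2*R² + R)*R² = (R + 2*R²)*R² = R²*(R + 2*R²))
J(L) = (-3 + 2*L)/L (J(L) = ((-3 + L) + L)/L = (-3 + 2*L)/L)
(J(-2) + T(f(5, 5)))² = ((2 - 3/(-2)) + ((3/7)*5)³*(1 + 2*((3/7)*5)))² = ((2 - 3*(-½)) + (15/7)³*(1 + 2*(15/7)))² = ((2 + 3/2) + 3375*(1 + 30/7)/343)² = (7/2 + (3375/343)*(37/7))² = (7/2 + 124875/2401)² = (266557/4802)² = 71052634249/23059204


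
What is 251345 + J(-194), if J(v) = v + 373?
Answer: 251524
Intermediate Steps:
J(v) = 373 + v
251345 + J(-194) = 251345 + (373 - 194) = 251345 + 179 = 251524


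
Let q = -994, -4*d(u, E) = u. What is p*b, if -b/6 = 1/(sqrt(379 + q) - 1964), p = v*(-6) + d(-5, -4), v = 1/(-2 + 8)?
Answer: 2946/3857911 + 3*I*sqrt(615)/7715822 ≈ 0.00076363 + 9.6422e-6*I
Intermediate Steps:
d(u, E) = -u/4
v = 1/6 ≈ 0.16667
p = 1/4 (p = (1/6)*(-6) - 1/4*(-5) = -1 + 5/4 = 1/4 ≈ 0.25000)
b = -6/(-1964 + I*sqrt(615)) (b = -6/(sqrt(379 - 994) - 1964) = -6/(sqrt(-615) - 1964) = -6/(I*sqrt(615) - 1964) = -6/(-1964 + I*sqrt(615)) ≈ 0.0030545 + 3.8569e-5*I)
p*b = (11784/3857911 + 6*I*sqrt(615)/3857911)/4 = 2946/3857911 + 3*I*sqrt(615)/7715822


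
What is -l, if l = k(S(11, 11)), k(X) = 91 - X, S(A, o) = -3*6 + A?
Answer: -98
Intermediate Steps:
S(A, o) = -18 + A
l = 98 (l = 91 - (-18 + 11) = 91 - 1*(-7) = 91 + 7 = 98)
-l = -1*98 = -98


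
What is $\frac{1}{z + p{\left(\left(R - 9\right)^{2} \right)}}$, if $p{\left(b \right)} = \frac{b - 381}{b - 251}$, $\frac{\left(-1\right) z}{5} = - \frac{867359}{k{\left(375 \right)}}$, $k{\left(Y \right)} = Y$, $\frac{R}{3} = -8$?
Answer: $\frac{31425}{363449971} \approx 8.6463 \cdot 10^{-5}$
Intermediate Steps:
$R = -24$ ($R = 3 \left(-8\right) = -24$)
$z = \frac{867359}{75}$ ($z = - 5 \left(- \frac{867359}{375}\right) = - 5 \left(\left(-867359\right) \frac{1}{375}\right) = \left(-5\right) \left(- \frac{867359}{375}\right) = \frac{867359}{75} \approx 11565.0$)
$p{\left(b \right)} = \frac{-381 + b}{-251 + b}$
$\frac{1}{z + p{\left(\left(R - 9\right)^{2} \right)}} = \frac{1}{\frac{867359}{75} + \frac{-381 + \left(-24 - 9\right)^{2}}{-251 + \left(-24 - 9\right)^{2}}} = \frac{1}{\frac{867359}{75} + \frac{-381 + \left(-33\right)^{2}}{-251 + \left(-33\right)^{2}}} = \frac{1}{\frac{867359}{75} + \frac{-381 + 1089}{-251 + 1089}} = \frac{1}{\frac{867359}{75} + \frac{1}{838} \cdot 708} = \frac{1}{\frac{867359}{75} + \frac{354}{419}} = \frac{1}{\frac{363449971}{31425}} = \frac{31425}{363449971}$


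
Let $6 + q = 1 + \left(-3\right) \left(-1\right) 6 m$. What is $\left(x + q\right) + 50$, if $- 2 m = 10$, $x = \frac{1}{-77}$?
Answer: $- \frac{3466}{77} \approx -45.013$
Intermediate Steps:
$x = - \frac{1}{77} \approx -0.012987$
$m = -5$ ($m = \left(- \frac{1}{2}\right) 10 = -5$)
$q = -95$ ($q = -6 + \left(1 + \left(-3\right) \left(-1\right) 6 \left(-5\right)\right) = -6 + \left(1 + 3 \cdot 6 \left(-5\right)\right) = -6 + \left(1 + 18 \left(-5\right)\right) = -6 + \left(1 - 90\right) = -6 - 89 = -95$)
$\left(x + q\right) + 50 = \left(- \frac{1}{77} - 95\right) + 50 = - \frac{7316}{77} + 50 = - \frac{3466}{77}$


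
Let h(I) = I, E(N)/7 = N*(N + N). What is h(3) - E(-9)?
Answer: -1131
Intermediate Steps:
E(N) = 14*N² (E(N) = 7*(N*(N + N)) = 7*(N*(2*N)) = 7*(2*N²) = 14*N²)
h(3) - E(-9) = 3 - 14*(-9)² = 3 - 14*81 = 3 - 1*1134 = 3 - 1134 = -1131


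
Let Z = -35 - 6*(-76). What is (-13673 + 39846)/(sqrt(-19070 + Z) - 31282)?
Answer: -818743786/978582173 - 26173*I*sqrt(18649)/978582173 ≈ -0.83666 - 0.0036524*I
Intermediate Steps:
Z = 421 (Z = -35 + 456 = 421)
(-13673 + 39846)/(sqrt(-19070 + Z) - 31282) = (-13673 + 39846)/(sqrt(-19070 + 421) - 31282) = 26173/(sqrt(-18649) - 31282) = 26173/(I*sqrt(18649) - 31282) = 26173/(-31282 + I*sqrt(18649))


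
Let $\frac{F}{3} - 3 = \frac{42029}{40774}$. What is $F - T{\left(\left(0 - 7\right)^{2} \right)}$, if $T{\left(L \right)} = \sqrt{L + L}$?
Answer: $\frac{493053}{40774} - 7 \sqrt{2} \approx 2.1928$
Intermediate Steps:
$F = \frac{493053}{40774}$ ($F = 9 + 3 \cdot \frac{42029}{40774} = 9 + \frac{126087}{40774} = \frac{493053}{40774} \approx 12.092$)
$T{\left(L \right)} = \sqrt{2} \sqrt{L}$ ($T{\left(L \right)} = \sqrt{2 L} = \sqrt{2} \sqrt{L}$)
$F - T{\left(\left(0 - 7\right)^{2} \right)} = \frac{493053}{40774} - \sqrt{2} \sqrt{\left(0 - 7\right)^{2}} = \frac{493053}{40774} - \sqrt{2} \sqrt{\left(-7\right)^{2}} = \frac{493053}{40774} - \sqrt{2} \sqrt{49} = \frac{493053}{40774} - \sqrt{2} \cdot 7 = \frac{493053}{40774} - 7 \sqrt{2}$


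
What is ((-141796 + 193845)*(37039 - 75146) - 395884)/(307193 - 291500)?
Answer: -661275709/5231 ≈ -1.2641e+5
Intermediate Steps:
((-141796 + 193845)*(37039 - 75146) - 395884)/(307193 - 291500) = (52049*(-38107) - 395884)/15693 = (-1983431243 - 395884)*(1/15693) = -1983827127*1/15693 = -661275709/5231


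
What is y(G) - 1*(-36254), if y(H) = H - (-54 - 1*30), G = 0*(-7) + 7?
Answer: 36345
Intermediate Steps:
G = 7 (G = 0 + 7 = 7)
y(H) = 84 + H (y(H) = H - (-54 - 30) = H - 1*(-84) = H + 84 = 84 + H)
y(G) - 1*(-36254) = (84 + 7) - 1*(-36254) = 91 + 36254 = 36345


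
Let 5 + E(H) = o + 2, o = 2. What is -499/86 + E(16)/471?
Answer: -235115/40506 ≈ -5.8045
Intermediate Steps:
E(H) = -1 (E(H) = -5 + (2 + 2) = -5 + 4 = -1)
-499/86 + E(16)/471 = -499/86 - 1/471 = -235115/40506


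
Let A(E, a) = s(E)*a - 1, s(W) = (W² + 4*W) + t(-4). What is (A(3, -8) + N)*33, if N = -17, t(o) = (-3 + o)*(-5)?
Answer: -15378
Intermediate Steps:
t(o) = 15 - 5*o
s(W) = 35 + W² + 4*W (s(W) = (W² + 4*W) + (15 - 5*(-4)) = (W² + 4*W) + (15 + 20) = (W² + 4*W) + 35 = 35 + W² + 4*W)
A(E, a) = -1 + a*(35 + E² + 4*E) (A(E, a) = (35 + E² + 4*E)*a - 1 = a*(35 + E² + 4*E) - 1 = -1 + a*(35 + E² + 4*E))
(A(3, -8) + N)*33 = ((-1 - 8*(35 + 3² + 4*3)) - 17)*33 = ((-1 - 8*(35 + 9 + 12)) - 17)*33 = ((-1 - 8*56) - 17)*33 = ((-1 - 448) - 17)*33 = (-449 - 17)*33 = -466*33 = -15378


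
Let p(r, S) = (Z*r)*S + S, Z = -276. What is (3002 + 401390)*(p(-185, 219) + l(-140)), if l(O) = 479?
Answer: 4522250224496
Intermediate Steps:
p(r, S) = S - 276*S*r (p(r, S) = (-276*r)*S + S = -276*S*r + S = S - 276*S*r)
(3002 + 401390)*(p(-185, 219) + l(-140)) = (3002 + 401390)*(219*(1 - 276*(-185)) + 479) = 404392*(219*(1 + 51060) + 479) = 404392*(219*51061 + 479) = 404392*(11182359 + 479) = 404392*11182838 = 4522250224496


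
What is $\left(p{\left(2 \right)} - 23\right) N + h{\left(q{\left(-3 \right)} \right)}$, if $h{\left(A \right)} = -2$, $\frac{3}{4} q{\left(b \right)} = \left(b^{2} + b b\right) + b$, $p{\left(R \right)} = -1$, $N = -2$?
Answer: $46$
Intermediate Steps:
$q{\left(b \right)} = \frac{4 b}{3} + \frac{8 b^{2}}{3}$ ($q{\left(b \right)} = \frac{4 \left(\left(b^{2} + b b\right) + b\right)}{3} = \frac{4 \left(\left(b^{2} + b^{2}\right) + b\right)}{3} = \frac{4 \left(2 b^{2} + b\right)}{3} = \frac{4 \left(b + 2 b^{2}\right)}{3} = \frac{4 b}{3} + \frac{8 b^{2}}{3}$)
$\left(p{\left(2 \right)} - 23\right) N + h{\left(q{\left(-3 \right)} \right)} = \left(-1 - 23\right) \left(-2\right) - 2 = \left(-24\right) \left(-2\right) - 2 = 48 - 2 = 46$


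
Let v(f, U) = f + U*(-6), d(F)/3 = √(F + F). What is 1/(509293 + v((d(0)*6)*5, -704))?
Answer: 1/513517 ≈ 1.9474e-6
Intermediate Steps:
d(F) = 3*√2*√F (d(F) = 3*√(F + F) = 3*√(2*F) = 3*(√2*√F) = 3*√2*√F)
v(f, U) = f - 6*U
1/(509293 + v((d(0)*6)*5, -704)) = 1/(509293 + (((3*√2*√0)*6)*5 - 6*(-704))) = 1/(509293 + (((3*√2*0)*6)*5 + 4224)) = 1/(509293 + ((0*6)*5 + 4224)) = 1/(509293 + (0*5 + 4224)) = 1/(509293 + (0 + 4224)) = 1/(509293 + 4224) = 1/513517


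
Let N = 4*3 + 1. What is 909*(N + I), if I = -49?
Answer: -32724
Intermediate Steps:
N = 13 (N = 12 + 1 = 13)
909*(N + I) = 909*(13 - 49) = 909*(-36) = -32724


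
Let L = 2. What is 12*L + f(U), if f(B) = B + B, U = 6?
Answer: 36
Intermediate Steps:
f(B) = 2*B
12*L + f(U) = 12*2 + 2*6 = 24 + 12 = 36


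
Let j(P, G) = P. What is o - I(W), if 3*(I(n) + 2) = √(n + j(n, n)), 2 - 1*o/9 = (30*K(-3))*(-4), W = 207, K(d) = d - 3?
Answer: -6460 - √46 ≈ -6466.8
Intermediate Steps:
K(d) = -3 + d
o = -6462 (o = 18 - 9*30*(-3 - 3)*(-4) = 18 - 9*30*(-6)*(-4) = 18 - (-1620)*(-4) = 18 - 9*720 = 18 - 6480 = -6462)
I(n) = -2 + √2*√n/3 (I(n) = -2 + √(n + n)/3 = -2 + √(2*n)/3 = -2 + (√2*√n)/3 = -2 + √2*√n/3)
o - I(W) = -6462 - (-2 + √2*√207/3) = -6462 - (-2 + √2*(3*√23)/3) = -6462 - (-2 + √46) = -6462 + (2 - √46) = -6460 - √46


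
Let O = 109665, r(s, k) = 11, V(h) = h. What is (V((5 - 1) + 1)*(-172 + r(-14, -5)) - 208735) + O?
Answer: -99875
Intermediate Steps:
(V((5 - 1) + 1)*(-172 + r(-14, -5)) - 208735) + O = (((5 - 1) + 1)*(-172 + 11) - 208735) + 109665 = ((4 + 1)*(-161) - 208735) + 109665 = (5*(-161) - 208735) + 109665 = (-805 - 208735) + 109665 = -209540 + 109665 = -99875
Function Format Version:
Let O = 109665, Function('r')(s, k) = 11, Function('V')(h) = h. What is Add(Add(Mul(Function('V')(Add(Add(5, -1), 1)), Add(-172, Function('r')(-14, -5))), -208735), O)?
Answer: -99875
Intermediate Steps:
Add(Add(Mul(Function('V')(Add(Add(5, -1), 1)), Add(-172, Function('r')(-14, -5))), -208735), O) = Add(Add(Mul(Add(Add(5, -1), 1), Add(-172, 11)), -208735), 109665) = Add(Add(Mul(Add(4, 1), -161), -208735), 109665) = Add(Add(Mul(5, -161), -208735), 109665) = Add(Add(-805, -208735), 109665) = Add(-209540, 109665) = -99875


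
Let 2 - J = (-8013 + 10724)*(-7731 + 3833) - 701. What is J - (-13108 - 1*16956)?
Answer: 10598245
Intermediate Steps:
J = 10568181 (J = 2 - ((-8013 + 10724)*(-7731 + 3833) - 701) = 2 - (2711*(-3898) - 701) = 2 - (-10567478 - 701) = 2 - 1*(-10568179) = 2 + 10568179 = 10568181)
J - (-13108 - 1*16956) = 10568181 - (-13108 - 1*16956) = 10568181 - (-13108 - 16956) = 10568181 - 1*(-30064) = 10568181 + 30064 = 10598245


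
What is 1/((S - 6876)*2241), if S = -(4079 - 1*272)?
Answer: -1/23940603 ≈ -4.1770e-8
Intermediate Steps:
S = -3807 (S = -(4079 - 272) = -1*3807 = -3807)
1/((S - 6876)*2241) = 1/(-3807 - 6876*2241) = (1/2241)/(-10683) = -1/10683*1/2241 = -1/23940603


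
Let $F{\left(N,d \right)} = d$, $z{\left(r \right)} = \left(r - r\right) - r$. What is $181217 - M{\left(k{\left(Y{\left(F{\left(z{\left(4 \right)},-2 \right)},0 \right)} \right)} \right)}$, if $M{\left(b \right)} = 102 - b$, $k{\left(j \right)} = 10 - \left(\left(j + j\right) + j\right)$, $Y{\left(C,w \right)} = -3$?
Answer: $181134$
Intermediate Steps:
$z{\left(r \right)} = - r$ ($z{\left(r \right)} = 0 - r = - r$)
$k{\left(j \right)} = 10 - 3 j$ ($k{\left(j \right)} = 10 - \left(2 j + j\right) = 10 - 3 j$)
$181217 - M{\left(k{\left(Y{\left(F{\left(z{\left(4 \right)},-2 \right)},0 \right)} \right)} \right)} = 181217 - \left(102 - \left(10 - -9\right)\right) = 181217 - \left(102 - \left(10 + 9\right)\right) = 181217 - \left(102 - 19\right) = 181217 - 83 = 181134$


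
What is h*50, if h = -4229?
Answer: -211450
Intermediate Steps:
h*50 = -4229*50 = -211450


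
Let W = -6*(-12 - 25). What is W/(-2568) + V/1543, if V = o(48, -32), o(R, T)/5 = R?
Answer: 45629/660404 ≈ 0.069093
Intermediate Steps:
o(R, T) = 5*R
V = 240 (V = 5*48 = 240)
W = 222 (W = -6*(-37) = 222)
W/(-2568) + V/1543 = 222/(-2568) + 240/1543 = 222*(-1/2568) + 240*(1/1543) = -37/428 + 240/1543 = 45629/660404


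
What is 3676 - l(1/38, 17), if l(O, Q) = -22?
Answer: 3698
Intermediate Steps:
3676 - l(1/38, 17) = 3676 - 1*(-22) = 3676 + 22 = 3698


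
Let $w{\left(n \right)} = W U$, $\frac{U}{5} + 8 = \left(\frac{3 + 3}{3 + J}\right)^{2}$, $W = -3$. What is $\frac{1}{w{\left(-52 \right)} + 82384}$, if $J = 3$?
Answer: $\frac{1}{82489} \approx 1.2123 \cdot 10^{-5}$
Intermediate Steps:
$U = -35$ ($U = -40 + 5 \left(\frac{3 + 3}{3 + 3}\right)^{2} = -40 + 5 \left(\frac{6}{6}\right)^{2} = -40 + 5 \left(6 \cdot \frac{1}{6}\right)^{2} = -40 + 5 \cdot 1^{2} = -40 + 5 \cdot 1 = -40 + 5 = -35$)
$w{\left(n \right)} = 105$ ($w{\left(n \right)} = \left(-3\right) \left(-35\right) = 105$)
$\frac{1}{w{\left(-52 \right)} + 82384} = \frac{1}{105 + 82384} = \frac{1}{82489}$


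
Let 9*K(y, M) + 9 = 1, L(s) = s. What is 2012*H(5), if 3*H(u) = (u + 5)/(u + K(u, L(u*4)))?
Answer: 60360/37 ≈ 1631.4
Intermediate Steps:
K(y, M) = -8/9 (K(y, M) = -1 + (1/9)*1 = -1 + 1/9 = -8/9)
H(u) = (5 + u)/(3*(-8/9 + u)) (H(u) = ((u + 5)/(u - 8/9))/3 = ((5 + u)/(-8/9 + u))/3 = (5 + u)/(3*(-8/9 + u)))
2012*H(5) = 2012*(3*(5 + 5)/(-8 + 9*5)) = 2012*(3*10/(-8 + 45)) = 2012*(3*10/37) = 2012*(3*(1/37)*10) = 2012*(30/37) = 60360/37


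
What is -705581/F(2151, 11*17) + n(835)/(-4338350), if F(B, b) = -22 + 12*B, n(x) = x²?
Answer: -30790387641/1118860465 ≈ -27.519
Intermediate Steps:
-705581/F(2151, 11*17) + n(835)/(-4338350) = -705581/(-22 + 12*2151) + 835²/(-4338350) = -705581/(-22 + 25812) + 697225*(-1/4338350) = -705581/25790 - 27889/173534 = -30790387641/1118860465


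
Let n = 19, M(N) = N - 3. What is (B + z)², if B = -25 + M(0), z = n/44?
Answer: 1471369/1936 ≈ 760.00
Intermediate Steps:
M(N) = -3 + N
z = 19/44 ≈ 0.43182
B = -28 (B = -25 + (-3 + 0) = -25 - 3 = -28)
(B + z)² = (-28 + 19/44)² = (-1213/44)² = 1471369/1936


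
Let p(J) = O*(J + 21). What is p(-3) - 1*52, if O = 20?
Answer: 308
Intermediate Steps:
p(J) = 420 + 20*J (p(J) = 20*(J + 21) = 20*(21 + J) = 420 + 20*J)
p(-3) - 1*52 = (420 + 20*(-3)) - 1*52 = (420 - 60) - 52 = 360 - 52 = 308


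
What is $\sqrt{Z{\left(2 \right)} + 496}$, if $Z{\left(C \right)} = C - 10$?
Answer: $2 \sqrt{122} \approx 22.091$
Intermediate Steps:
$Z{\left(C \right)} = -10 + C$
$\sqrt{Z{\left(2 \right)} + 496} = \sqrt{\left(-10 + 2\right) + 496} = \sqrt{-8 + 496} = \sqrt{488} = 2 \sqrt{122}$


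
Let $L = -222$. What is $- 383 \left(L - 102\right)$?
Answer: $124092$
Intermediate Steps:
$- 383 \left(L - 102\right) = - 383 \left(-222 - 102\right) = \left(-383\right) \left(-324\right) = 124092$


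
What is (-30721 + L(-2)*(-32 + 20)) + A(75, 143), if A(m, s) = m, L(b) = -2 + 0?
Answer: -30622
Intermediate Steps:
L(b) = -2
(-30721 + L(-2)*(-32 + 20)) + A(75, 143) = (-30721 - 2*(-32 + 20)) + 75 = (-30721 - 2*(-12)) + 75 = (-30721 + 24) + 75 = -30697 + 75 = -30622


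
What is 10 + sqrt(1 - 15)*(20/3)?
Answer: 10 + 20*I*sqrt(14)/3 ≈ 10.0 + 24.944*I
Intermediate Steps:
10 + sqrt(1 - 15)*(20/3) = 10 + sqrt(-14)*(20*(1/3)) = 10 + (I*sqrt(14))*(20/3) = 10 + 20*I*sqrt(14)/3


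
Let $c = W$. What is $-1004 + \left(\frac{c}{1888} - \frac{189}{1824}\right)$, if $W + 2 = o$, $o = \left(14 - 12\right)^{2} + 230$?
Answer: $- \frac{36014797}{35872} \approx -1004.0$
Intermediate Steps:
$o = 234$ ($o = 2^{2} + 230 = 4 + 230 = 234$)
$W = 232$ ($W = -2 + 234 = 232$)
$c = 232$
$-1004 + \left(\frac{c}{1888} - \frac{189}{1824}\right) = -1004 + \left(\frac{232}{1888} - \frac{189}{1824}\right) = -1004 + \left(232 \cdot \frac{1}{1888} - \frac{63}{608}\right) = -1004 + \left(\frac{29}{236} - \frac{63}{608}\right) = -1004 + \frac{691}{35872} = - \frac{36014797}{35872}$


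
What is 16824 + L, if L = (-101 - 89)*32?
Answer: 10744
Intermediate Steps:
L = -6080 (L = -190*32 = -6080)
16824 + L = 16824 - 6080 = 10744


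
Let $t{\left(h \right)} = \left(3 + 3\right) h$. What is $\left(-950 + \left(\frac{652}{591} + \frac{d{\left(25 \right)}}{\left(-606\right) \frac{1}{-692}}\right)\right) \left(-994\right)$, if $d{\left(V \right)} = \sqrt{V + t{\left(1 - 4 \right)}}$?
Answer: $\frac{557433212}{591} - \frac{343924 \sqrt{7}}{303} \approx 9.402 \cdot 10^{5}$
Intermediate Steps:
$t{\left(h \right)} = 6 h$
$d{\left(V \right)} = \sqrt{-18 + V}$ ($d{\left(V \right)} = \sqrt{V + 6 \left(1 - 4\right)} = \sqrt{V + 6 \left(-3\right)} = \sqrt{V - 18} = \sqrt{-18 + V}$)
$\left(-950 + \left(\frac{652}{591} + \frac{d{\left(25 \right)}}{\left(-606\right) \frac{1}{-692}}\right)\right) \left(-994\right) = \left(-950 + \left(\frac{652}{591} + \frac{\sqrt{-18 + 25}}{\left(-606\right) \frac{1}{-692}}\right)\right) \left(-994\right) = \left(-950 + \left(652 \cdot \frac{1}{591} + \frac{\sqrt{7}}{\left(-606\right) \left(- \frac{1}{692}\right)}\right)\right) \left(-994\right) = \left(-950 + \left(\frac{652}{591} + \frac{\sqrt{7}}{\frac{303}{346}}\right)\right) \left(-994\right) = \left(-950 + \left(\frac{652}{591} + \sqrt{7} \cdot \frac{346}{303}\right)\right) \left(-994\right) = \left(-950 + \left(\frac{652}{591} + \frac{346 \sqrt{7}}{303}\right)\right) \left(-994\right) = \left(- \frac{560798}{591} + \frac{346 \sqrt{7}}{303}\right) \left(-994\right) = \frac{557433212}{591} - \frac{343924 \sqrt{7}}{303}$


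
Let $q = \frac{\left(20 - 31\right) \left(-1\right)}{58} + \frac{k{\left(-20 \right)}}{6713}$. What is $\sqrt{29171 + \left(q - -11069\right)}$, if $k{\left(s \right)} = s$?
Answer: $\frac{167 \sqrt{4463959502}}{55622} \approx 200.6$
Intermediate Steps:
$q = \frac{72683}{389354}$ ($q = \frac{\left(20 - 31\right) \left(-1\right)}{58} - \frac{20}{6713} = \left(-11\right) \left(-1\right) \frac{1}{58} - \frac{20}{6713} = 11 \cdot \frac{1}{58} - \frac{20}{6713} = \frac{11}{58} - \frac{20}{6713} = \frac{72683}{389354} \approx 0.18668$)
$\sqrt{29171 + \left(q - -11069\right)} = \sqrt{29171 + \left(\frac{72683}{389354} - -11069\right)} = \sqrt{29171 + \left(\frac{72683}{389354} + 11069\right)} = \sqrt{29171 + \frac{4309832109}{389354}} = \sqrt{\frac{15667677643}{389354}} = \frac{167 \sqrt{4463959502}}{55622}$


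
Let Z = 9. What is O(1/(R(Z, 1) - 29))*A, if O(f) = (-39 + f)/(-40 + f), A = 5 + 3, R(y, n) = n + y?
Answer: 5936/761 ≈ 7.8003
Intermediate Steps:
A = 8
O(f) = (-39 + f)/(-40 + f)
O(1/(R(Z, 1) - 29))*A = ((-39 + 1/((1 + 9) - 29))/(-40 + 1/((1 + 9) - 29)))*8 = ((-39 + 1/(10 - 29))/(-40 + 1/(10 - 29)))*8 = ((-39 + 1/(-19))/(-40 + 1/(-19)))*8 = ((-39 - 1/19)/(-40 - 1/19))*8 = (-742/19/(-761/19))*8 = -19/761*(-742/19)*8 = (742/761)*8 = 5936/761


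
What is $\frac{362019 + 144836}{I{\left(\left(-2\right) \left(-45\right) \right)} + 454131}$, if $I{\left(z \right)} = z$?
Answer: $\frac{506855}{454221} \approx 1.1159$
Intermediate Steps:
$\frac{362019 + 144836}{I{\left(\left(-2\right) \left(-45\right) \right)} + 454131} = \frac{362019 + 144836}{\left(-2\right) \left(-45\right) + 454131} = \frac{506855}{90 + 454131} = \frac{506855}{454221}$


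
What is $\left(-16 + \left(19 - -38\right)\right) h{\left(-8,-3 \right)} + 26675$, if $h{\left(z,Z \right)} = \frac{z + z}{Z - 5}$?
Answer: $26757$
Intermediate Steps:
$h{\left(z,Z \right)} = \frac{2 z}{-5 + Z}$
$\left(-16 + \left(19 - -38\right)\right) h{\left(-8,-3 \right)} + 26675 = \left(-16 + \left(19 - -38\right)\right) 2 \left(-8\right) \frac{1}{-5 - 3} + 26675 = \left(-16 + \left(19 + 38\right)\right) 2 \left(-8\right) \frac{1}{-8} + 26675 = \left(-16 + 57\right) 2 \left(-8\right) \left(- \frac{1}{8}\right) + 26675 = 41 \cdot 2 + 26675 = 82 + 26675 = 26757$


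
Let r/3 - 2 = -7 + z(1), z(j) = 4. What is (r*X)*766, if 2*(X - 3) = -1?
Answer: -5745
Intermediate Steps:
X = 5/2 (X = 3 + (½)*(-1) = 3 - ½ = 5/2 ≈ 2.5000)
r = -3 (r = 6 + 3*(-7 + 4) = 6 + 3*(-3) = 6 - 9 = -3)
(r*X)*766 = -3*5/2*766 = -15/2*766 = -5745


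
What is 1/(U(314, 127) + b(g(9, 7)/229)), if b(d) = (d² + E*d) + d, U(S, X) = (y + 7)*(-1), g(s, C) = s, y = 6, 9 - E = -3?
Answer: -52441/654859 ≈ -0.080080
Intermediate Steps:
E = 12 (E = 9 - 1*(-3) = 9 + 3 = 12)
U(S, X) = -13 (U(S, X) = (6 + 7)*(-1) = 13*(-1) = -13)
b(d) = d² + 13*d (b(d) = (d² + 12*d) + d = d² + 13*d)
1/(U(314, 127) + b(g(9, 7)/229)) = 1/(-13 + (9/229)*(13 + 9/229)) = 1/(-13 + (9*(1/229))*(13 + 9*(1/229))) = 1/(-13 + 9*(13 + 9/229)/229) = 1/(-13 + (9/229)*(2986/229)) = 1/(-13 + 26874/52441) = 1/(-654859/52441) = -52441/654859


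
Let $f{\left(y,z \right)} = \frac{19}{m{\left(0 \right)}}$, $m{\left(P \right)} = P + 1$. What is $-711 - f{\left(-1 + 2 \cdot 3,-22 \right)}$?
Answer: $-730$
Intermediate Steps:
$m{\left(P \right)} = 1 + P$
$f{\left(y,z \right)} = 19$ ($f{\left(y,z \right)} = \frac{19}{1 + 0} = \frac{19}{1} = 19 \cdot 1 = 19$)
$-711 - f{\left(-1 + 2 \cdot 3,-22 \right)} = -711 - 19 = -730$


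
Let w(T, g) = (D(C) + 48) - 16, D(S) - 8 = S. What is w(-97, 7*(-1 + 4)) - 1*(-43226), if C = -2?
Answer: 43264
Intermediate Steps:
D(S) = 8 + S
w(T, g) = 38 (w(T, g) = ((8 - 2) + 48) - 16 = (6 + 48) - 16 = 54 - 16 = 38)
w(-97, 7*(-1 + 4)) - 1*(-43226) = 38 - 1*(-43226) = 38 + 43226 = 43264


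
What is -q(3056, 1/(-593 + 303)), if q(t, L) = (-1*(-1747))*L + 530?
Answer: -151953/290 ≈ -523.98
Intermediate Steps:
q(t, L) = 530 + 1747*L (q(t, L) = 1747*L + 530 = 530 + 1747*L)
-q(3056, 1/(-593 + 303)) = -(530 + 1747/(-593 + 303)) = -(530 + 1747/(-290)) = -(530 + 1747*(-1/290)) = -(530 - 1747/290) = -1*151953/290 = -151953/290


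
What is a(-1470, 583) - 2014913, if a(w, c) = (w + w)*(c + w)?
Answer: 592867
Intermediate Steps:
a(w, c) = 2*w*(c + w) (a(w, c) = (2*w)*(c + w) = 2*w*(c + w))
a(-1470, 583) - 2014913 = 2*(-1470)*(583 - 1470) - 2014913 = 2*(-1470)*(-887) - 2014913 = 2607780 - 2014913 = 592867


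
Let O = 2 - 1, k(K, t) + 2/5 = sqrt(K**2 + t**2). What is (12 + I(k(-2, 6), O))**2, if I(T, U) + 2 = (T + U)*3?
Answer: 12481/25 + 708*sqrt(10)/5 ≈ 947.02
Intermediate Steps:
k(K, t) = -2/5 + sqrt(K**2 + t**2)
O = 1
I(T, U) = -2 + 3*T + 3*U (I(T, U) = -2 + (T + U)*3 = -2 + (3*T + 3*U) = -2 + 3*T + 3*U)
(12 + I(k(-2, 6), O))**2 = (12 + (-2 + 3*(-2/5 + sqrt((-2)**2 + 6**2)) + 3*1))**2 = (12 + (-2 + 3*(-2/5 + sqrt(4 + 36)) + 3))**2 = (12 + (-2 + 3*(-2/5 + sqrt(40)) + 3))**2 = (12 + (-2 + 3*(-2/5 + 2*sqrt(10)) + 3))**2 = (12 + (-2 + (-6/5 + 6*sqrt(10)) + 3))**2 = (12 + (-1/5 + 6*sqrt(10)))**2 = (59/5 + 6*sqrt(10))**2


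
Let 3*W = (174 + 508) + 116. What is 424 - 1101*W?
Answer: -292442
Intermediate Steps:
W = 266 (W = ((174 + 508) + 116)/3 = (682 + 116)/3 = (⅓)*798 = 266)
424 - 1101*W = 424 - 1101*266 = 424 - 292866 = -292442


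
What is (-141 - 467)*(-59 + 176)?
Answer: -71136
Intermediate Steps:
(-141 - 467)*(-59 + 176) = -608*117 = -71136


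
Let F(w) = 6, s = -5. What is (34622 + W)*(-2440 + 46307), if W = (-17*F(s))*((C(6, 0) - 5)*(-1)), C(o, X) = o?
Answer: 1523237708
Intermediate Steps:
W = 102 (W = (-17*6)*((6 - 5)*(-1)) = -102*(-1) = 102)
(34622 + W)*(-2440 + 46307) = (34622 + 102)*(-2440 + 46307) = 34724*43867 = 1523237708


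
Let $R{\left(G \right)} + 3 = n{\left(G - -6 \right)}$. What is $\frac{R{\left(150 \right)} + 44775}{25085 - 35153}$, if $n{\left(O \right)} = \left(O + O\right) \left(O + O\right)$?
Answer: $- \frac{11843}{839} \approx -14.116$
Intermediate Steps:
$n{\left(O \right)} = 4 O^{2}$ ($n{\left(O \right)} = 2 O 2 O = 4 O^{2}$)
$R{\left(G \right)} = -3 + 4 \left(6 + G\right)^{2}$ ($R{\left(G \right)} = -3 + 4 \left(G - -6\right)^{2} = -3 + 4 \left(G + 6\right)^{2} = -3 + 4 \left(6 + G\right)^{2}$)
$\frac{R{\left(150 \right)} + 44775}{25085 - 35153} = \frac{\left(-3 + 4 \left(6 + 150\right)^{2}\right) + 44775}{25085 - 35153} = \frac{\left(-3 + 4 \cdot 156^{2}\right) + 44775}{-10068} = \left(\left(-3 + 4 \cdot 24336\right) + 44775\right) \left(- \frac{1}{10068}\right) = \left(\left(-3 + 97344\right) + 44775\right) \left(- \frac{1}{10068}\right) = \left(97341 + 44775\right) \left(- \frac{1}{10068}\right) = 142116 \left(- \frac{1}{10068}\right) = - \frac{11843}{839}$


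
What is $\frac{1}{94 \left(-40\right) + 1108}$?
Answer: $- \frac{1}{2652} \approx -0.00037707$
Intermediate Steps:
$\frac{1}{94 \left(-40\right) + 1108} = \frac{1}{-3760 + 1108} = \frac{1}{-2652} = - \frac{1}{2652}$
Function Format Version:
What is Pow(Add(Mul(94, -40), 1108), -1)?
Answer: Rational(-1, 2652) ≈ -0.00037707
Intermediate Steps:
Pow(Add(Mul(94, -40), 1108), -1) = Pow(Add(-3760, 1108), -1) = Pow(-2652, -1) = Rational(-1, 2652)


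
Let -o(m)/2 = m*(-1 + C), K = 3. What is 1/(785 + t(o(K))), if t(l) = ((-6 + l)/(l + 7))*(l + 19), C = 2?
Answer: 1/629 ≈ 0.0015898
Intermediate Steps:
o(m) = -2*m (o(m) = -2*m*(-1 + 2) = -2*m)
t(l) = (-6 + l)*(19 + l)/(7 + l) (t(l) = ((-6 + l)/(7 + l))*(19 + l) = (-6 + l)*(19 + l)/(7 + l))
1/(785 + t(o(K))) = 1/(785 + (-114 + (-2*3)² + 13*(-2*3))/(7 - 2*3)) = 1/(785 + (-114 + (-6)² + 13*(-6))/(7 - 6)) = 1/(785 + (-114 + 36 - 78)/1) = 1/(785 + 1*(-156)) = 1/(785 - 156) = 1/629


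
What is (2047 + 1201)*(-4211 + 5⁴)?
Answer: -11647328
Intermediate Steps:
(2047 + 1201)*(-4211 + 5⁴) = 3248*(-4211 + 625) = 3248*(-3586) = -11647328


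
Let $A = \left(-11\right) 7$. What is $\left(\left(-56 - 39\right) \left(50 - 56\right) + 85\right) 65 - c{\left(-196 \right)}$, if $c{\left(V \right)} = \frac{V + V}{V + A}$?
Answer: $\frac{1660369}{39} \approx 42574.0$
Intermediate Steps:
$A = -77$
$c{\left(V \right)} = \frac{2 V}{-77 + V}$ ($c{\left(V \right)} = \frac{V + V}{V - 77} = \frac{2 V}{-77 + V}$)
$\left(\left(-56 - 39\right) \left(50 - 56\right) + 85\right) 65 - c{\left(-196 \right)} = \left(\left(-56 - 39\right) \left(50 - 56\right) + 85\right) 65 - 2 \left(-196\right) \frac{1}{-77 - 196} = \left(\left(-95\right) \left(-6\right) + 85\right) 65 - 2 \left(-196\right) \frac{1}{-273} = \left(570 + 85\right) 65 - 2 \left(-196\right) \left(- \frac{1}{273}\right) = 655 \cdot 65 - \frac{56}{39} = 42575 - \frac{56}{39} = \frac{1660369}{39}$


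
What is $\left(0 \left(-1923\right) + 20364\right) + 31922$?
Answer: $52286$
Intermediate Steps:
$\left(0 \left(-1923\right) + 20364\right) + 31922 = \left(0 + 20364\right) + 31922 = 20364 + 31922 = 52286$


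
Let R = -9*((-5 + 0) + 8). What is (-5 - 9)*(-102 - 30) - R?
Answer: 1875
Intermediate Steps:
R = -27 (R = -9*(-5 + 8) = -9*3 = -27)
(-5 - 9)*(-102 - 30) - R = (-5 - 9)*(-102 - 30) - 1*(-27) = -14*(-132) + 27 = 1848 + 27 = 1875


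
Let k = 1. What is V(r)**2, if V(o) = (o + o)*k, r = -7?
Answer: 196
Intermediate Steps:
V(o) = 2*o (V(o) = (o + o)*1 = (2*o)*1 = 2*o)
V(r)**2 = (2*(-7))**2 = (-14)**2 = 196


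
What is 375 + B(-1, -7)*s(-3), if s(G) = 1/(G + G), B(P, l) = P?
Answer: 2251/6 ≈ 375.17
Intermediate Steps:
s(G) = 1/(2*G)
375 + B(-1, -7)*s(-3) = 375 - 1/(2*(-3)) = 375 - (-1)/(2*3) = 375 - 1*(-⅙) = 375 + ⅙ = 2251/6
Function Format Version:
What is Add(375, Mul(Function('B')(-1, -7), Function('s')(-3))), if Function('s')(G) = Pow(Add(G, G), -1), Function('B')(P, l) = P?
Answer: Rational(2251, 6) ≈ 375.17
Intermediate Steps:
Function('s')(G) = Mul(Rational(1, 2), Pow(G, -1)) (Function('s')(G) = Pow(Mul(2, G), -1) = Mul(Rational(1, 2), Pow(G, -1)))
Add(375, Mul(Function('B')(-1, -7), Function('s')(-3))) = Add(375, Mul(-1, Mul(Rational(1, 2), Pow(-3, -1)))) = Add(375, Mul(-1, Mul(Rational(1, 2), Rational(-1, 3)))) = Add(375, Mul(-1, Rational(-1, 6))) = Add(375, Rational(1, 6)) = Rational(2251, 6)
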